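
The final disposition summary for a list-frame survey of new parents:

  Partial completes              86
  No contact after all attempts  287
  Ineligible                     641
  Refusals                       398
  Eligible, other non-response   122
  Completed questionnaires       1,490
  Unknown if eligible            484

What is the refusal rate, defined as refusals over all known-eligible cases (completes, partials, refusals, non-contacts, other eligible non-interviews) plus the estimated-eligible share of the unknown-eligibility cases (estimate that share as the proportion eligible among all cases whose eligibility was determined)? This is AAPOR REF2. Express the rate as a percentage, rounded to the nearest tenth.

14.4%

Numerator → 398
Eligible (known) → 1490 + 86 + 398 + 287 + 122 = 2383
e = 2383 / (2383 + 641) = 2383 / 3024 = 0.7880
Eligible share of unknowns → 0.7880 × 484 = 381.39
Denominator → 2383 + 381.39 = 2764.39
REF2 = 398 / 2764.39 = 0.1440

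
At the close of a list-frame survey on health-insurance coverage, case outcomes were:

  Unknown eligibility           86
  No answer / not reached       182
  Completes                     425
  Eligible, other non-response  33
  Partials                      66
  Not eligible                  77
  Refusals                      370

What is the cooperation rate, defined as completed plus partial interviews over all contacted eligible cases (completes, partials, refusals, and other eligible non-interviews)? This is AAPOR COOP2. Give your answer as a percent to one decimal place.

Top → 425 + 66 = 491
Denominator → 425 + 66 + 370 + 33 = 894
COOP2 = 491 / 894 = 0.5492

54.9%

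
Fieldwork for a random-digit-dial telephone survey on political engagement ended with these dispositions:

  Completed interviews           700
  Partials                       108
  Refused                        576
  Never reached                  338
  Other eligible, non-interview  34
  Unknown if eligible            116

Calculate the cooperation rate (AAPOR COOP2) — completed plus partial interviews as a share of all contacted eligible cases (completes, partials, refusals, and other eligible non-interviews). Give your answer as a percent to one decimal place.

57.0%

Top: 700 + 108 = 808
Denominator: 700 + 108 + 576 + 34 = 1418
COOP2 = 808 / 1418 = 0.5698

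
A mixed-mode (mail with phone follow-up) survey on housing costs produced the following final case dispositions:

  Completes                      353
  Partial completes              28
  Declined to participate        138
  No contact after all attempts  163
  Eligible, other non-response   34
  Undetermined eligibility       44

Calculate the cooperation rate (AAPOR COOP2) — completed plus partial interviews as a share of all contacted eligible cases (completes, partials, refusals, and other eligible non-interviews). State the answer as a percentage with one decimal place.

68.9%

Top = 353 + 28 = 381
Denominator = 353 + 28 + 138 + 34 = 553
COOP2 = 381 / 553 = 0.6890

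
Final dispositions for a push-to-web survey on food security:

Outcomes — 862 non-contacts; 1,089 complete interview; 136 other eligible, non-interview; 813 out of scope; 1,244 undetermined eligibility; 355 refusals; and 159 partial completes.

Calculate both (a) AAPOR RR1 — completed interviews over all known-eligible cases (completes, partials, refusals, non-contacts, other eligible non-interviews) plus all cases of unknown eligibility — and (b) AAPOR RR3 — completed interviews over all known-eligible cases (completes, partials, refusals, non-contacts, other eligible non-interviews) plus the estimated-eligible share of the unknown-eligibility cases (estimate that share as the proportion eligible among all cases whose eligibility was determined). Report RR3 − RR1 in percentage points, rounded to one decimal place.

2.4

Top = 1089
Base = 1089 + 159 + 355 + 862 + 136 + 1244 = 3845
RR1 = 1089 / 3845 = 0.2832
Determined eligible = 1089 + 159 + 355 + 862 + 136 = 2601
e = 2601 / (2601 + 813) = 2601 / 3414 = 0.7619
e × U = 0.7619 × 1244 = 947.80
Base = 2601 + 947.80 = 3548.80
RR3 = 1089 / 3548.80 = 0.3069
Difference = 30.69 − 28.32 = 2.37 percentage points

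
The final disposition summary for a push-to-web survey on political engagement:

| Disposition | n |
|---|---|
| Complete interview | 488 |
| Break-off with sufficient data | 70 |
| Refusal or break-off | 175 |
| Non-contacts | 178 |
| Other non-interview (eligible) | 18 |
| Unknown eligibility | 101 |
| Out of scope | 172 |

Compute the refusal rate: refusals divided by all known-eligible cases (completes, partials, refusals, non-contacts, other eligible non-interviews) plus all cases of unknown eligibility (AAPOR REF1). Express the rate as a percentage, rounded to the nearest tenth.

Numerator: 175
Denom: 488 + 70 + 175 + 178 + 18 + 101 = 1030
REF1 = 175 / 1030 = 0.1699

17.0%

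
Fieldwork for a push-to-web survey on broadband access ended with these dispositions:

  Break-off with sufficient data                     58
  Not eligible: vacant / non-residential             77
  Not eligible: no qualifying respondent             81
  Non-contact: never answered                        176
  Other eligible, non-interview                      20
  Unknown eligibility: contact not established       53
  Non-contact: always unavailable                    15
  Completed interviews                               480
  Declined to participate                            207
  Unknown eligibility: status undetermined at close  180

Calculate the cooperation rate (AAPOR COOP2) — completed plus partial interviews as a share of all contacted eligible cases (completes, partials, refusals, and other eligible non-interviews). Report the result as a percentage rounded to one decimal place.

70.3%

No answer / not reached = 176 + 15 = 191
Undetermined eligibility = 53 + 180 = 233
Ineligible = 81 + 77 = 158
Top → 480 + 58 = 538
Base → 480 + 58 + 207 + 20 = 765
COOP2 = 538 / 765 = 0.7033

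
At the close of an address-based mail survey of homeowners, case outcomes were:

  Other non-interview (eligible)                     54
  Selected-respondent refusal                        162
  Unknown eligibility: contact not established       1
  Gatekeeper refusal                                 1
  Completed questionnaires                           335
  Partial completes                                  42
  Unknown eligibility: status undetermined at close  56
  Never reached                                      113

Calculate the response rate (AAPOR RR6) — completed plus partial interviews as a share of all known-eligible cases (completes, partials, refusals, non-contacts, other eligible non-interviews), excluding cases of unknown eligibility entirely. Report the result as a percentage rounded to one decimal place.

53.3%

Refused = 1 + 162 = 163
Unknown if eligible = 1 + 56 = 57
Top = 335 + 42 = 377
Denominator = 335 + 42 + 163 + 113 + 54 = 707
RR6 = 377 / 707 = 0.5332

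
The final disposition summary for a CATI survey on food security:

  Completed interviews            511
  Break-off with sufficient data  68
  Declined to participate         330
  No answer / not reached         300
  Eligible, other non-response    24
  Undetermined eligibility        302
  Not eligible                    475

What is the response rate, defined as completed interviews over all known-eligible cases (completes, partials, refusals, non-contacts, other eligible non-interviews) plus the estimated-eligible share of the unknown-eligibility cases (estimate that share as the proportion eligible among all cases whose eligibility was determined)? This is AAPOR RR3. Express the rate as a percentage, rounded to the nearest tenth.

Numerator → 511
Known eligible → 511 + 68 + 330 + 300 + 24 = 1233
e = 1233 / (1233 + 475) = 1233 / 1708 = 0.7219
e × U → 0.7219 × 302 = 218.01
Denom → 1233 + 218.01 = 1451.01
RR3 = 511 / 1451.01 = 0.3522

35.2%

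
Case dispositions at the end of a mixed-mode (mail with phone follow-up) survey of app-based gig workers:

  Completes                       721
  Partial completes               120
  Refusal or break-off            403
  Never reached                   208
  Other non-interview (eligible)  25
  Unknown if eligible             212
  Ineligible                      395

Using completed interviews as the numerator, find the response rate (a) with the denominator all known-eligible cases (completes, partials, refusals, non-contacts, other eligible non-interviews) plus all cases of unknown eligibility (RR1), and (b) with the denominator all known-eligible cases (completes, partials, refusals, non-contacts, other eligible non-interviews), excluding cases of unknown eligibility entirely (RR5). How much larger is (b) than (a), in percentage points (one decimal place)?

Numerator → 721
Denominator → 721 + 120 + 403 + 208 + 25 + 212 = 1689
RR1 = 721 / 1689 = 0.4269
Denominator → 721 + 120 + 403 + 208 + 25 = 1477
RR5 = 721 / 1477 = 0.4882
Difference = 48.82 − 42.69 = 6.13 percentage points

6.1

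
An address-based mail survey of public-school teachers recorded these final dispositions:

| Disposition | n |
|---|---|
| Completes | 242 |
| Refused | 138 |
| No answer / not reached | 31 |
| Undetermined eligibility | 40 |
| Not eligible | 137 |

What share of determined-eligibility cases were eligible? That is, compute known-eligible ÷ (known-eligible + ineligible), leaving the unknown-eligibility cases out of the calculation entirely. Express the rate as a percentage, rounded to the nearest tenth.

Determined eligible: 242 + 138 + 31 = 411
e = 411 / (411 + 137) = 411 / 548 = 0.7500

75.0%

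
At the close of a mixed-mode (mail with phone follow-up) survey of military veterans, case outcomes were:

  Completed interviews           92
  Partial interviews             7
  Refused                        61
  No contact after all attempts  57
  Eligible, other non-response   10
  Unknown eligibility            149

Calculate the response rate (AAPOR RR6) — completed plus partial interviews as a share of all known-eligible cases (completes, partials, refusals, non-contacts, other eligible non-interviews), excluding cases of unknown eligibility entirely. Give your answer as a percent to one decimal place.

Numerator → 92 + 7 = 99
Base → 92 + 7 + 61 + 57 + 10 = 227
RR6 = 99 / 227 = 0.4361

43.6%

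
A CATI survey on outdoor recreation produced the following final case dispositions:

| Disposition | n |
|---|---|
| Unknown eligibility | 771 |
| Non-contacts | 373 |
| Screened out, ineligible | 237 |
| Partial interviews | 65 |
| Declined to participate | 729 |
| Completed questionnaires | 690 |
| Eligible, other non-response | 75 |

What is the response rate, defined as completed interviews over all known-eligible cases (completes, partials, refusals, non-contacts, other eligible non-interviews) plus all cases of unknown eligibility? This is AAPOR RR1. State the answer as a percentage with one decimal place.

Numerator → 690
Denominator → 690 + 65 + 729 + 373 + 75 + 771 = 2703
RR1 = 690 / 2703 = 0.2553

25.5%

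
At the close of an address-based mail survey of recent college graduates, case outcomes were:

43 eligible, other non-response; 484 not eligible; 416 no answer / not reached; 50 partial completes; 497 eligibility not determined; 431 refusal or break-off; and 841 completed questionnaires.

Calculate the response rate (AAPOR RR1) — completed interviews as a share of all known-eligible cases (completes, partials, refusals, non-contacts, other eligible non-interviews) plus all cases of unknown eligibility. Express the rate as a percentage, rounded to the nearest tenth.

Num: 841
Base: 841 + 50 + 431 + 416 + 43 + 497 = 2278
RR1 = 841 / 2278 = 0.3692

36.9%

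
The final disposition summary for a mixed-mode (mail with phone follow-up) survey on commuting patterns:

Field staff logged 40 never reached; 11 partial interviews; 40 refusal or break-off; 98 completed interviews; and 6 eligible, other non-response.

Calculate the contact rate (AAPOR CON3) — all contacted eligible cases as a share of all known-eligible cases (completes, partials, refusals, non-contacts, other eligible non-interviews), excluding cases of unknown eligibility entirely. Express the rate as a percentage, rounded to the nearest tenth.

Top = 98 + 11 + 40 + 6 = 155
Denominator = 98 + 11 + 40 + 40 + 6 = 195
CON3 = 155 / 195 = 0.7949

79.5%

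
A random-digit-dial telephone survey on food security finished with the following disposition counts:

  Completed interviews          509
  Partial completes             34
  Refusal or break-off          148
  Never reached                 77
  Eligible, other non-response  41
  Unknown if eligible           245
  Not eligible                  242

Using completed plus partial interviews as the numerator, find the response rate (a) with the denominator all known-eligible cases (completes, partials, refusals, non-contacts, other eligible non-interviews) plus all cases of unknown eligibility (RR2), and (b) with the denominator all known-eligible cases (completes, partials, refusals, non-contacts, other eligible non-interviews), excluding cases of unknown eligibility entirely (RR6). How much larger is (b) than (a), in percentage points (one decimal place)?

15.6

Top = 509 + 34 = 543
Denominator = 509 + 34 + 148 + 77 + 41 + 245 = 1054
RR2 = 543 / 1054 = 0.5152
Denominator = 509 + 34 + 148 + 77 + 41 = 809
RR6 = 543 / 809 = 0.6712
Difference = 67.12 − 51.52 = 15.60 percentage points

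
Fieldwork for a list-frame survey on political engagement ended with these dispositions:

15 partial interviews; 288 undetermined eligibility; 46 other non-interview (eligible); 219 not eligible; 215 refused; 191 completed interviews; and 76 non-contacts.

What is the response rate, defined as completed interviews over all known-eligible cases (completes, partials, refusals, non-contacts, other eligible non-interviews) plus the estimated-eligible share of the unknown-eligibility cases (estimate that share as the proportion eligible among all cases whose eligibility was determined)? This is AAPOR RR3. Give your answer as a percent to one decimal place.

Numerator = 191
Known eligible = 191 + 15 + 215 + 76 + 46 = 543
e = 543 / (543 + 219) = 543 / 762 = 0.7126
e × U = 0.7126 × 288 = 205.23
Base = 543 + 205.23 = 748.23
RR3 = 191 / 748.23 = 0.2553

25.5%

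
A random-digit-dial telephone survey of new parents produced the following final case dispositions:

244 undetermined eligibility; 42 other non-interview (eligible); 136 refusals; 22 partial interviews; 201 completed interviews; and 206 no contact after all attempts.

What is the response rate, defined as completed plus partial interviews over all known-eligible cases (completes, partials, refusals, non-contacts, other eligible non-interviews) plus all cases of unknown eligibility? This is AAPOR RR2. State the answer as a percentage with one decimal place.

26.2%

Num: 201 + 22 = 223
Denominator: 201 + 22 + 136 + 206 + 42 + 244 = 851
RR2 = 223 / 851 = 0.2620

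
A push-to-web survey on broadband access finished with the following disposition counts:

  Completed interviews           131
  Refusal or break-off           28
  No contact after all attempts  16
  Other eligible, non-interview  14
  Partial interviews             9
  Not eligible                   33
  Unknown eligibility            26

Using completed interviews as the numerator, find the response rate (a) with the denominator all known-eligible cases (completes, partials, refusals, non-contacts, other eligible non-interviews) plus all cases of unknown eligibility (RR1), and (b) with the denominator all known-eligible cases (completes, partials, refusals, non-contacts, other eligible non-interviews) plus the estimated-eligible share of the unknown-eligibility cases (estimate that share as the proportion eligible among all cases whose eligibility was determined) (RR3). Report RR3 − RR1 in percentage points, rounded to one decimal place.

1.0

Num → 131
Base → 131 + 9 + 28 + 16 + 14 + 26 = 224
RR1 = 131 / 224 = 0.5848
Determined eligible → 131 + 9 + 28 + 16 + 14 = 198
e = 198 / (198 + 33) = 198 / 231 = 0.8571
Eligible share of unknowns → 0.8571 × 26 = 22.28
Base → 198 + 22.28 = 220.28
RR3 = 131 / 220.28 = 0.5947
Difference = 59.47 − 58.48 = 0.99 percentage points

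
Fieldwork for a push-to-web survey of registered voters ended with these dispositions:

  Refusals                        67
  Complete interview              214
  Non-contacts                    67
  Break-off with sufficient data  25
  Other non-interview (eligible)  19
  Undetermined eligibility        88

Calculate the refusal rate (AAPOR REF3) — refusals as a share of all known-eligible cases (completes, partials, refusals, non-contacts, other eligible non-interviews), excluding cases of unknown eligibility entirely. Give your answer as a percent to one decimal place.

17.1%

Top: 67
Denominator: 214 + 25 + 67 + 67 + 19 = 392
REF3 = 67 / 392 = 0.1709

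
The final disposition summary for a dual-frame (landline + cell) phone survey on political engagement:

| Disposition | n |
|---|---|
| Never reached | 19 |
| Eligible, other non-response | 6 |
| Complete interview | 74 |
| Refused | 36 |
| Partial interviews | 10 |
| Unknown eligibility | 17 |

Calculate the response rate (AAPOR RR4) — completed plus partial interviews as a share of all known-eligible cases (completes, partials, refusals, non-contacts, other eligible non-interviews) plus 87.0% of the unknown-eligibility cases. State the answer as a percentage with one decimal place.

Numerator → 74 + 10 = 84
Eligible (known) → 74 + 10 + 36 + 19 + 6 = 145
Estimated eligible among unknowns → 0.8700 × 17 = 14.79
Base → 145 + 14.79 = 159.79
RR4 = 84 / 159.79 = 0.5257

52.6%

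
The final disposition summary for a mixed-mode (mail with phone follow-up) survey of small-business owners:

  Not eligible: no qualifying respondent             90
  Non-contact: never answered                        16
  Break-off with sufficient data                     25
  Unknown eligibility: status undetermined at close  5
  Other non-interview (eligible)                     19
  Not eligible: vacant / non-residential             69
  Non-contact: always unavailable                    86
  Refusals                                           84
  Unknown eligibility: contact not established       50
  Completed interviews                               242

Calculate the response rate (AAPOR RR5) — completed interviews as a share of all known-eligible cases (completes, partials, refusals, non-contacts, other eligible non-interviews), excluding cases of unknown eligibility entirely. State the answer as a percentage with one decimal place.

Never reached = 16 + 86 = 102
Undetermined eligibility = 50 + 5 = 55
Ineligible = 90 + 69 = 159
Num: 242
Base: 242 + 25 + 84 + 102 + 19 = 472
RR5 = 242 / 472 = 0.5127

51.3%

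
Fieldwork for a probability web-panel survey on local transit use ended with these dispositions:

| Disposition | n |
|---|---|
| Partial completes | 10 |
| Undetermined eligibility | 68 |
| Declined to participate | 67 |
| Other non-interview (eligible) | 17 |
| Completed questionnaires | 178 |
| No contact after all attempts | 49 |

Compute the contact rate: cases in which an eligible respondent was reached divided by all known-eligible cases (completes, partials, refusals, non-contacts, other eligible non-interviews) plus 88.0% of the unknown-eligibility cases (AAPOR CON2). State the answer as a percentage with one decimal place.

Top = 178 + 10 + 67 + 17 = 272
Eligible (known) = 178 + 10 + 67 + 49 + 17 = 321
e × U = 0.8800 × 68 = 59.84
Denom = 321 + 59.84 = 380.84
CON2 = 272 / 380.84 = 0.7142

71.4%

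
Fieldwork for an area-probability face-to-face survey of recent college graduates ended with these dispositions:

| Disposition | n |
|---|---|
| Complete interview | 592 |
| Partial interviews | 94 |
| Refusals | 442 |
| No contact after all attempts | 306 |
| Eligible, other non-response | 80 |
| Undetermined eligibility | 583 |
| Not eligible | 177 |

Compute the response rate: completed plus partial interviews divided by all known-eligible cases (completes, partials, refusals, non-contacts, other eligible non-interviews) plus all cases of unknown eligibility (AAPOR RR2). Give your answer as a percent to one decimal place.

32.7%

Num = 592 + 94 = 686
Denominator = 592 + 94 + 442 + 306 + 80 + 583 = 2097
RR2 = 686 / 2097 = 0.3271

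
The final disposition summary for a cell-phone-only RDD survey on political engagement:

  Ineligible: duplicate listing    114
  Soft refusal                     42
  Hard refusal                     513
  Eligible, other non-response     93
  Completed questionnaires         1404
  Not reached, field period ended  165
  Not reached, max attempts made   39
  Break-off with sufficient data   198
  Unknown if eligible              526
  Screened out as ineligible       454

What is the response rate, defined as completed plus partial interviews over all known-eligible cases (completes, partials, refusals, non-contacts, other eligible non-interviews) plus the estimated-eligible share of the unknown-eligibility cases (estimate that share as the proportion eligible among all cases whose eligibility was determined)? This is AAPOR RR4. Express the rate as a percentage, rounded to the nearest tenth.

55.6%

Refused = 513 + 42 = 555
No contact after all attempts = 165 + 39 = 204
Out of scope = 454 + 114 = 568
Num = 1404 + 198 = 1602
Eligible (known) = 1404 + 198 + 555 + 204 + 93 = 2454
e = 2454 / (2454 + 568) = 2454 / 3022 = 0.8120
e × U = 0.8120 × 526 = 427.11
Denom = 2454 + 427.11 = 2881.11
RR4 = 1602 / 2881.11 = 0.5560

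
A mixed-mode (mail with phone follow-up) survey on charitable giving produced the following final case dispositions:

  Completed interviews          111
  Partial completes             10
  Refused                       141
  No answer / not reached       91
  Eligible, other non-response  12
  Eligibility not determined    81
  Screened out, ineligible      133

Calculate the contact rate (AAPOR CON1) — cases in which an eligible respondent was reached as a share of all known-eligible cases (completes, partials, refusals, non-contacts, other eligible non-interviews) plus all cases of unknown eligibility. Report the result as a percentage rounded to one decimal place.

Num → 111 + 10 + 141 + 12 = 274
Base → 111 + 10 + 141 + 91 + 12 + 81 = 446
CON1 = 274 / 446 = 0.6143

61.4%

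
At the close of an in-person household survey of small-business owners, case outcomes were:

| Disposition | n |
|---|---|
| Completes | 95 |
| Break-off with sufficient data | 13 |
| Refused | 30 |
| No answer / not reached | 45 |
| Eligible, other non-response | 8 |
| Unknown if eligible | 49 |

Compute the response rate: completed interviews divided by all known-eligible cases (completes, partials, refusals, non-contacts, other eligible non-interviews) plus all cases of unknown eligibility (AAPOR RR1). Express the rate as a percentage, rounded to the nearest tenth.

39.6%

Num = 95
Denominator = 95 + 13 + 30 + 45 + 8 + 49 = 240
RR1 = 95 / 240 = 0.3958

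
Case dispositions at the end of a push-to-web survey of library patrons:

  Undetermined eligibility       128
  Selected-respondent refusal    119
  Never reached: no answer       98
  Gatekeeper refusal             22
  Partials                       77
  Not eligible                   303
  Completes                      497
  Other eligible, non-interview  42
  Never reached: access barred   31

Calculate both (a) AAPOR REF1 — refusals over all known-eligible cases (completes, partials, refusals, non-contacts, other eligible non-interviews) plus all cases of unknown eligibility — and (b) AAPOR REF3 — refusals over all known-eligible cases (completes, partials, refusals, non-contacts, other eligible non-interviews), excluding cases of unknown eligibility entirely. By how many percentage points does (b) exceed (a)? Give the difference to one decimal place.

2.0

Refusal or break-off = 22 + 119 = 141
Never reached = 98 + 31 = 129
Numerator → 141
Denom → 497 + 77 + 141 + 129 + 42 + 128 = 1014
REF1 = 141 / 1014 = 0.1391
Denom → 497 + 77 + 141 + 129 + 42 = 886
REF3 = 141 / 886 = 0.1591
Difference = 15.91 − 13.91 = 2.00 percentage points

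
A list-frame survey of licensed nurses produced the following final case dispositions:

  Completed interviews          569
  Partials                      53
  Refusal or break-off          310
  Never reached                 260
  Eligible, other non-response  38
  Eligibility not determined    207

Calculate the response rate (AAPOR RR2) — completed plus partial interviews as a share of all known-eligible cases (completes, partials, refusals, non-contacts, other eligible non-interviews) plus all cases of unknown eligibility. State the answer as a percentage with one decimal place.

43.3%

Numerator: 569 + 53 = 622
Denominator: 569 + 53 + 310 + 260 + 38 + 207 = 1437
RR2 = 622 / 1437 = 0.4328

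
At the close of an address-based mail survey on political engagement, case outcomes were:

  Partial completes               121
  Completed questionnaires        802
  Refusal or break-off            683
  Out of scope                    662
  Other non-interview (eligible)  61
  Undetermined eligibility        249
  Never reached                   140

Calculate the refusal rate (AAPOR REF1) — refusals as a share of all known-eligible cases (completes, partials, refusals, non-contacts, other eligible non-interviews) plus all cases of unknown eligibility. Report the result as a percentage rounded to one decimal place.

33.2%

Numerator = 683
Base = 802 + 121 + 683 + 140 + 61 + 249 = 2056
REF1 = 683 / 2056 = 0.3322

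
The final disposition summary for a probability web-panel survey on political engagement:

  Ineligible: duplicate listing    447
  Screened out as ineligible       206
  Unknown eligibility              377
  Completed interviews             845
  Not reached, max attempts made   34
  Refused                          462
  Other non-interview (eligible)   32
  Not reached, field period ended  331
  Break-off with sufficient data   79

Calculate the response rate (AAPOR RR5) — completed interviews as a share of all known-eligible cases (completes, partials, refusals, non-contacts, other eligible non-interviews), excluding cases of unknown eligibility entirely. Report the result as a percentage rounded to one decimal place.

47.4%

Non-contacts = 331 + 34 = 365
Screened out, ineligible = 206 + 447 = 653
Numerator → 845
Base → 845 + 79 + 462 + 365 + 32 = 1783
RR5 = 845 / 1783 = 0.4739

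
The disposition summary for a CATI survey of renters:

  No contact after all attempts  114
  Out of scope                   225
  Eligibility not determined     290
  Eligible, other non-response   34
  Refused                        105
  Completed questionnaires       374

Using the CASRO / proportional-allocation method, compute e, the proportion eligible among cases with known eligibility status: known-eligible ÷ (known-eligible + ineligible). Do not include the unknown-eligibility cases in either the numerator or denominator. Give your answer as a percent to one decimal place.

73.6%

Known eligible = 374 + 105 + 114 + 34 = 627
e = 627 / (627 + 225) = 627 / 852 = 0.7359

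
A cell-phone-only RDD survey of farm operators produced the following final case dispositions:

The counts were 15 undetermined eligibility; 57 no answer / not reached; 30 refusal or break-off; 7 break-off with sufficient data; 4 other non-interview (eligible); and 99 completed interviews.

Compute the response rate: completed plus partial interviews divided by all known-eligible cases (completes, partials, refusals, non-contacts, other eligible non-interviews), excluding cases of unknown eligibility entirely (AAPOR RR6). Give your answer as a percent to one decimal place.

53.8%

Top: 99 + 7 = 106
Denom: 99 + 7 + 30 + 57 + 4 = 197
RR6 = 106 / 197 = 0.5381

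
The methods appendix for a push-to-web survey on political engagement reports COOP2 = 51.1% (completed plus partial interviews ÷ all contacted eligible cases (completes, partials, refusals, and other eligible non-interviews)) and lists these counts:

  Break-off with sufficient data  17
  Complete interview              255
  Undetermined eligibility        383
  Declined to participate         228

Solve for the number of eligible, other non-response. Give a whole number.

Numerator → 255 + 17 = 272
COOP2 = 272 / D = 0.511
D = 272 / 0.511 = 532.3
Other denominator terms total 500
eligible, other non-response = 532.3 − 500 ≈ 32

32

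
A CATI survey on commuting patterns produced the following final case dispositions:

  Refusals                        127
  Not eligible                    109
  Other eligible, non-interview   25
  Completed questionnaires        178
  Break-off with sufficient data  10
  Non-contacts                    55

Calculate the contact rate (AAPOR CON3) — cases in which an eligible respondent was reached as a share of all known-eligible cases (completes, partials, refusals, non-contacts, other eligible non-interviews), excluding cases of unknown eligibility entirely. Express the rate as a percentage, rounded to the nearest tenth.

Top: 178 + 10 + 127 + 25 = 340
Denom: 178 + 10 + 127 + 55 + 25 = 395
CON3 = 340 / 395 = 0.8608

86.1%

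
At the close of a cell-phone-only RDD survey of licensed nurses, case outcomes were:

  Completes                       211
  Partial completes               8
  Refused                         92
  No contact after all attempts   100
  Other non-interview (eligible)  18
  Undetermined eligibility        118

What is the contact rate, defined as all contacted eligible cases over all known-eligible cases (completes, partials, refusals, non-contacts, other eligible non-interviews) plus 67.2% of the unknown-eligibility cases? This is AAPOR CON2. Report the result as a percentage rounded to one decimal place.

Numerator = 211 + 8 + 92 + 18 = 329
Known eligible = 211 + 8 + 92 + 100 + 18 = 429
Estimated eligible among unknowns = 0.6720 × 118 = 79.30
Denominator = 429 + 79.30 = 508.30
CON2 = 329 / 508.30 = 0.6473

64.7%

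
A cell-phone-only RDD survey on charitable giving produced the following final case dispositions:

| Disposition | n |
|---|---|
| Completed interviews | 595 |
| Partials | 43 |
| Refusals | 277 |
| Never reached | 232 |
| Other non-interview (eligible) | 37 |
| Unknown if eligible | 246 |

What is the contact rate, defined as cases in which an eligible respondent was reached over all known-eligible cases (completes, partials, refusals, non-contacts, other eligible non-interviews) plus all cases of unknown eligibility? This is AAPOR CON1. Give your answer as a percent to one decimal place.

66.6%

Top = 595 + 43 + 277 + 37 = 952
Denominator = 595 + 43 + 277 + 232 + 37 + 246 = 1430
CON1 = 952 / 1430 = 0.6657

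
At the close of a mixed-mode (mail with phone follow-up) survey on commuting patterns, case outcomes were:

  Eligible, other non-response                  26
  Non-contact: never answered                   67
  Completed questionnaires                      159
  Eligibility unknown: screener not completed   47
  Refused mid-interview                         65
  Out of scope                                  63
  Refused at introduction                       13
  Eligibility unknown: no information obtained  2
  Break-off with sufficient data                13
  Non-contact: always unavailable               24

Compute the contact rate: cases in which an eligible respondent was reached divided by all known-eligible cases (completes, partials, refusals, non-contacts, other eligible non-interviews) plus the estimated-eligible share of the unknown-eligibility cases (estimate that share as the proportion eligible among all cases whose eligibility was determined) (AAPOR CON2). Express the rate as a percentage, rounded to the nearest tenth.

67.5%

Declined to participate = 13 + 65 = 78
Non-contacts = 67 + 24 = 91
Undetermined eligibility = 47 + 2 = 49
Top → 159 + 13 + 78 + 26 = 276
Determined eligible → 159 + 13 + 78 + 91 + 26 = 367
e = 367 / (367 + 63) = 367 / 430 = 0.8535
Eligible share of unknowns → 0.8535 × 49 = 41.82
Denominator → 367 + 41.82 = 408.82
CON2 = 276 / 408.82 = 0.6751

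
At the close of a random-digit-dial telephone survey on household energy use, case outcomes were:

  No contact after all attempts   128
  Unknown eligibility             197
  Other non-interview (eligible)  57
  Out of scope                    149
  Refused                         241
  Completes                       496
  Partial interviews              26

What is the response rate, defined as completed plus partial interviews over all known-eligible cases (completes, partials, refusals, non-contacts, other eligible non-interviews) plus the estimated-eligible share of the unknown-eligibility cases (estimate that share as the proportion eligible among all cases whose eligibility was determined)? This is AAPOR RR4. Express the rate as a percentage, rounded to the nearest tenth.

46.7%

Num = 496 + 26 = 522
Eligible (known) = 496 + 26 + 241 + 128 + 57 = 948
e = 948 / (948 + 149) = 948 / 1097 = 0.8642
e × U = 0.8642 × 197 = 170.25
Denominator = 948 + 170.25 = 1118.25
RR4 = 522 / 1118.25 = 0.4668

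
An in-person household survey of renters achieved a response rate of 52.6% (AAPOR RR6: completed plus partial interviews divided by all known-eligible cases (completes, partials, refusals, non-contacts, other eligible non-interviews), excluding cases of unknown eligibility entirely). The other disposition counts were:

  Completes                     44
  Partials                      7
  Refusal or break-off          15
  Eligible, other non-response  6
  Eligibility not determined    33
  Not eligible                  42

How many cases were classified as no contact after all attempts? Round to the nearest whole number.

Numerator = 44 + 7 = 51
RR6 = 51 / D = 0.526
D = 51 / 0.526 = 97.0
Other denominator terms total 72
no contact after all attempts = 97.0 − 72 ≈ 25

25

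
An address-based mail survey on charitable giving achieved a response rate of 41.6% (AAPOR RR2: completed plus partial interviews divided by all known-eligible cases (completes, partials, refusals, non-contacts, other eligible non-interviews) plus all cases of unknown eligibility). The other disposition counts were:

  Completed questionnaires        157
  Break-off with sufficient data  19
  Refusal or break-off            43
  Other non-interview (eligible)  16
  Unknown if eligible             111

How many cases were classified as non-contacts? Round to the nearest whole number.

Top: 157 + 19 = 176
RR2 = 176 / D = 0.416
D = 176 / 0.416 = 423.1
Remaining denominator categories sum to 346
non-contacts = 423.1 − 346 ≈ 77

77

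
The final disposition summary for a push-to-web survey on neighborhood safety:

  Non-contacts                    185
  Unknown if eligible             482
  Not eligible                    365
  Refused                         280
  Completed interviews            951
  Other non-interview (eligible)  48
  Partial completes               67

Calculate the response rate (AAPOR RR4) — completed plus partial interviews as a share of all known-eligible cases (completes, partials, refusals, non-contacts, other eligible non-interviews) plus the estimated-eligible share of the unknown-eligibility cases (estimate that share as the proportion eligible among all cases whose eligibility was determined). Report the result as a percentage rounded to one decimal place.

Top: 951 + 67 = 1018
Determined eligible: 951 + 67 + 280 + 185 + 48 = 1531
e = 1531 / (1531 + 365) = 1531 / 1896 = 0.8075
Eligible share of unknowns: 0.8075 × 482 = 389.21
Base: 1531 + 389.21 = 1920.21
RR4 = 1018 / 1920.21 = 0.5302

53.0%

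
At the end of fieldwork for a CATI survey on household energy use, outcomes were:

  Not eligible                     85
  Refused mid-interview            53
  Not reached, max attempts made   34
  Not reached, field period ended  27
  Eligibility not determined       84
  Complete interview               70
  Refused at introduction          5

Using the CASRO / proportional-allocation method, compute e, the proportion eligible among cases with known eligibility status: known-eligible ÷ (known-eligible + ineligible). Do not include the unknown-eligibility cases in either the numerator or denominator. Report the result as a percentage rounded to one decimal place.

69.0%

Refusal or break-off = 5 + 53 = 58
Non-contacts = 27 + 34 = 61
Determined eligible → 70 + 58 + 61 = 189
e = 189 / (189 + 85) = 189 / 274 = 0.6898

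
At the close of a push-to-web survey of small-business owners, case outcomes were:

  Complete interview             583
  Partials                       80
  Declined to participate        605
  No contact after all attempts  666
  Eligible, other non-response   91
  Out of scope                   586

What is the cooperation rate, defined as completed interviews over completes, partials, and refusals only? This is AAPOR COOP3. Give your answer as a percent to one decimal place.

Top → 583
Denom → 583 + 80 + 605 = 1268
COOP3 = 583 / 1268 = 0.4598

46.0%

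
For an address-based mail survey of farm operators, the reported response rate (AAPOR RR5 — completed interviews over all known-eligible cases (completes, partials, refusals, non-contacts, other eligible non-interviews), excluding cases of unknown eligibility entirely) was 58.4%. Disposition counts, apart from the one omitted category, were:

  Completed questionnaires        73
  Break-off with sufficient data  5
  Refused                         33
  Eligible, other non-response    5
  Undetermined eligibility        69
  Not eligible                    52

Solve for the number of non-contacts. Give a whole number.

RR5 = 73 / D = 0.584
D = 73 / 0.584 = 125.0
Rest of base = 116
non-contacts = 125.0 − 116 ≈ 9

9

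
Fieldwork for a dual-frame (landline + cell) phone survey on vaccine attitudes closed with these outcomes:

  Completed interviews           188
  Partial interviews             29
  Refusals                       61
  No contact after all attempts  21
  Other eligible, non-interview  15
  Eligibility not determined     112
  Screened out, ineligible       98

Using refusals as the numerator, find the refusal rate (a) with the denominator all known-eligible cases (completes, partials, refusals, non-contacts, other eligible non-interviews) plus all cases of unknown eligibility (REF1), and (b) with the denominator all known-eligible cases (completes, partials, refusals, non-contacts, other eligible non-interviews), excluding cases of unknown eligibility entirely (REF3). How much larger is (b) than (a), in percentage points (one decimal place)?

Numerator → 61
Denominator → 188 + 29 + 61 + 21 + 15 + 112 = 426
REF1 = 61 / 426 = 0.1432
Denominator → 188 + 29 + 61 + 21 + 15 = 314
REF3 = 61 / 314 = 0.1943
Difference = 19.43 − 14.32 = 5.11 percentage points

5.1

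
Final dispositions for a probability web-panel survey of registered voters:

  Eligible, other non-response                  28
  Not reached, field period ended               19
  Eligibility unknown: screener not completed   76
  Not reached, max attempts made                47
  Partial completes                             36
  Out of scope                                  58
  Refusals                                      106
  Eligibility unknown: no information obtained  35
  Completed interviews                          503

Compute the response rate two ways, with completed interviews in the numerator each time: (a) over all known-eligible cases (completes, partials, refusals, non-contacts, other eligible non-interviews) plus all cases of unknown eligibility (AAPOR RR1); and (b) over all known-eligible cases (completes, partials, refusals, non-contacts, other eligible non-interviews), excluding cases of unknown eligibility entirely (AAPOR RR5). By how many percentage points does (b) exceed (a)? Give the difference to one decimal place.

8.9

No contact after all attempts = 19 + 47 = 66
Undetermined eligibility = 76 + 35 = 111
Num → 503
Denominator → 503 + 36 + 106 + 66 + 28 + 111 = 850
RR1 = 503 / 850 = 0.5918
Denominator → 503 + 36 + 106 + 66 + 28 = 739
RR5 = 503 / 739 = 0.6806
Difference = 68.06 − 59.18 = 8.88 percentage points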